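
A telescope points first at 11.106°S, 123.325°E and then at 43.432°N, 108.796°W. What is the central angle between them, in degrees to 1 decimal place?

124.7°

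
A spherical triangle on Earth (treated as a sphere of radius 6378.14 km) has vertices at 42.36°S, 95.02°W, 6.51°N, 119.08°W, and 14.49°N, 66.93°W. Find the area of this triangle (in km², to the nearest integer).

18669920 km²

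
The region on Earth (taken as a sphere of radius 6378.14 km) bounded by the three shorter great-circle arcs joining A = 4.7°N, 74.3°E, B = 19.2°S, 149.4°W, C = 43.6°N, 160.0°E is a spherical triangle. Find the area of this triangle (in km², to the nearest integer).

65934517 km²

Side lengths (central angles): a = 1.3620, b = 1.4599, c = 2.3566 rad; semiperimeter s = 2.5893.
By l'Huilier's theorem, tan(E/4) = √[tan(s/2) tan((s−a)/2) tan((s−b)/2) tan((s−c)/2)], giving spherical excess E = 1.6208 rad.
Area = E·R² = 1.6208 × (6378.14)² ≈ 65934517 km².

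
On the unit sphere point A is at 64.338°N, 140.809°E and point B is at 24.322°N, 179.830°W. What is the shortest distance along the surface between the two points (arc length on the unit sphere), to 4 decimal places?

In radians: φ₁ = 1.1229, φ₂ = 0.4245, Δλ = 39.361° = 0.6870 rad.
Haversine: a = sin²(Δφ/2) + cos φ₁ cos φ₂ sin²(Δλ/2) = 0.1171 + (0.4331)(0.9112)(0.1134) = 0.16182.
Central angle c = 2·arcsin(√a) = 0.82800 rad.
On the unit sphere the arc length equals the central angle: 0.8280.

0.8280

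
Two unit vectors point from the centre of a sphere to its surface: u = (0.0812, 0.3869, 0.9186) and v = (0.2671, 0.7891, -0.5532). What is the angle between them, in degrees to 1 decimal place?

u·v = -0.1812; |u| = 1.0001, |v| = 1.0000.
cos θ = (u·v)/(|u||v|) = -0.1812, so θ = 100.4°.

100.4°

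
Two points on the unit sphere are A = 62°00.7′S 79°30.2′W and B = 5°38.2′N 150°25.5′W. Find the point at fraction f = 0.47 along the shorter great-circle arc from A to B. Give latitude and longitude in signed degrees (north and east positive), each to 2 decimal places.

-34.71°, -127.66°

Central angle δ = 1.5048 rad. Interpolating on the sphere with fraction f = 0.47:
P = [sin((1−f)δ)·A + sin(fδ)·B] / sin δ = 0.7172·A + 0.6512·B in Cartesian coordinates,
giving P = (-0.5023, -0.6508, -0.5694), i.e. latitude -34.71°, longitude -127.66°.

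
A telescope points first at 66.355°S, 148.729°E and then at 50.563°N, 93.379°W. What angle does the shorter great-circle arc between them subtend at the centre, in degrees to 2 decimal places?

In radians: φ₁ = -1.1581, φ₂ = 0.8825, Δλ = 117.892° = 2.0576 rad.
cos c = sin φ₁ sin φ₂ + cos φ₁ cos φ₂ cos Δλ = (-0.9160)(0.7723) + (0.4011)(0.6352)(-0.4678) = -0.82667,
so c = arccos(-0.82667) = 2.54396 rad.
So the angular separation is 145.76°.

145.76°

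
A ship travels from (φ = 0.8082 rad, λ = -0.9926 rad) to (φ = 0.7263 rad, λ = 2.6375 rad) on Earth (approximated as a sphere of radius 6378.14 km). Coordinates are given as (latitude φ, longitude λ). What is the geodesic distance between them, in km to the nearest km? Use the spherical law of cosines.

In radians: φ₁ = 0.8082, φ₂ = 0.7263, Δλ = -152.011° = -2.6531 rad.
cos c = sin φ₁ sin φ₂ + cos φ₁ cos φ₂ cos Δλ = (0.7230)(0.6641) + (0.6908)(0.7476)(-0.8830) = 0.02412,
so c = arccos(0.02412) = 1.54667 rad.
Distance = R·c = 6378.14 × 1.5467 ≈ 9865 km.

9865 km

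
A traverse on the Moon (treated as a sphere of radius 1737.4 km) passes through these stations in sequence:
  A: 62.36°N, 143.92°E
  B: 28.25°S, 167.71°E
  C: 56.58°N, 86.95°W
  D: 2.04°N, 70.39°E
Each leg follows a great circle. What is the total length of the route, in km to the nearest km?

10090 km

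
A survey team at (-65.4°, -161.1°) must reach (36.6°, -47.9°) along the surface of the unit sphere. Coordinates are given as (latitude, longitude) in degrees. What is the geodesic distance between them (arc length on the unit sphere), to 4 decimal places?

With latitudes φ₁ = -65.400°, φ₂ = 36.600° and longitude difference Δλ = 113.200°:
cos c = sin φ₁ sin φ₂ + cos φ₁ cos φ₂ cos Δλ = (-0.9092)(0.5962) + (0.4163)(0.8028)(-0.3939) = -0.67376,
so c = arccos(-0.67376) = 2.31009 rad.
On the unit sphere the arc length equals the central angle: 2.3101.

2.3101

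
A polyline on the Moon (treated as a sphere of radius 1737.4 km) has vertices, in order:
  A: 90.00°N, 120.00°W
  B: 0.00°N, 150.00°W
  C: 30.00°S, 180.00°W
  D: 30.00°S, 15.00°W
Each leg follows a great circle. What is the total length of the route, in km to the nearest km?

7573 km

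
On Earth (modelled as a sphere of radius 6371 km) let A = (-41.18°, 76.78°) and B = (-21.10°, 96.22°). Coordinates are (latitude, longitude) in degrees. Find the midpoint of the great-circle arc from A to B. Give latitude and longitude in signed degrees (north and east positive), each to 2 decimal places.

-31.50°, 87.55°

Central angle δ = 0.4529 rad. Interpolating on the sphere with fraction f = 0.5:
P = [sin((1−f)δ)·A + sin(fδ)·B] / sin δ = 0.5131·A + 0.5131·B in Cartesian coordinates,
giving P = (0.0365, 0.8518, -0.5226), i.e. latitude -31.50°, longitude 87.55°.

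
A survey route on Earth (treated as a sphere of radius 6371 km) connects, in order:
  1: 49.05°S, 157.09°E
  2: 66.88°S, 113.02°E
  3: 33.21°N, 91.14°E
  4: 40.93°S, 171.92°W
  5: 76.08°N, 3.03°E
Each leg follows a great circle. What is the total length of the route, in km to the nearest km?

Leg 1→2: central angle 0.4959 rad, distance 3159.6 km.
Leg 2→3: central angle 1.7710 rad, distance 11283.0 km.
Leg 3→4: central angle 2.0211 rad, distance 12876.2 km.
Leg 4→5: central angle 2.5269 rad, distance 16098.8 km.
Total: 3159.6 + 11283.0 + 12876.2 + 16098.8 ≈ 43418 km.

43418 km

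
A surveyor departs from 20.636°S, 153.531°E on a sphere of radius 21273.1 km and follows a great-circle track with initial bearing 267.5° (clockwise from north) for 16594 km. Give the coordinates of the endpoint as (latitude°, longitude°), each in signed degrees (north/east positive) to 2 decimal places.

-16.22°, 106.50°

Angular distance δ = d/R = 16594/21273.1 = 0.78005 rad; initial bearing θ = 4.6688 rad.
sin φ₂ = sin φ₁ cos δ + cos φ₁ sin δ cos θ = (-0.3524)(0.7109) + (0.9358)(0.7033)(-0.0436) = -0.2792, so φ₂ = -16.22°.
Δλ = atan2(sin θ sin δ cos φ₁, cos δ − sin φ₁ sin φ₂) = atan2(-0.6576, 0.6125) = -47.033°.
λ₂ = 153.531° − 47.033° = 106.50°.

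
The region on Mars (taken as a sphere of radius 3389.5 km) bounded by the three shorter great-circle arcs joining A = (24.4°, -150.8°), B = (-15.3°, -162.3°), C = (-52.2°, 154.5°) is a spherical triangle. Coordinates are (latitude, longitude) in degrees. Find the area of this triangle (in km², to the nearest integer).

1432299 km²

Side lengths (central angles): a = 0.8770, b = 1.5747, c = 0.7201 rad; semiperimeter s = 1.5859.
By l'Huilier's theorem, tan(E/4) = √[tan(s/2) tan((s−a)/2) tan((s−b)/2) tan((s−c)/2)], giving spherical excess E = 0.1247 rad.
Area = E·R² = 0.1247 × (3389.5)² ≈ 1432299 km².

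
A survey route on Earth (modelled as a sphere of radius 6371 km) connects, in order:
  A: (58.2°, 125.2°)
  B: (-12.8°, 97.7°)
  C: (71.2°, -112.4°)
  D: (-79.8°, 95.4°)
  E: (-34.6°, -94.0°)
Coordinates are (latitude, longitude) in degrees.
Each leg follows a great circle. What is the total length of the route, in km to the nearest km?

Leg A→B: central angle 1.3000 rad, distance 8282.2 km.
Leg B→C: central angle 2.0733 rad, distance 13208.9 km.
Leg C→D: central angle 2.9525 rad, distance 18810.2 km.
Leg D→E: central angle 1.1428 rad, distance 7280.7 km.
Total: 8282.2 + 13208.9 + 18810.2 + 7280.7 ≈ 47582 km.

47582 km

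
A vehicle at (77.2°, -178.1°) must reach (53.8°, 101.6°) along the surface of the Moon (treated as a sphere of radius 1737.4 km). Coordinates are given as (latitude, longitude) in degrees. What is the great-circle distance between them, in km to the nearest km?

1092 km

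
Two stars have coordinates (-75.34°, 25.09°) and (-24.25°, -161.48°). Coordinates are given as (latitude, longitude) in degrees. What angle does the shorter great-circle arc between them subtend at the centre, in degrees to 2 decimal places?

Let φ₁ = -1.3149 rad, φ₂ = -0.4232 rad, and Δλ = 3.0269 rad.
cos c = sin φ₁ sin φ₂ + cos φ₁ cos φ₂ cos Δλ = (-0.9674)(-0.4107) + (0.2531)(0.9118)(-0.9934) = 0.16811,
so c = arccos(0.16811) = 1.40188 rad.
So the angular separation is 80.32°.

80.32°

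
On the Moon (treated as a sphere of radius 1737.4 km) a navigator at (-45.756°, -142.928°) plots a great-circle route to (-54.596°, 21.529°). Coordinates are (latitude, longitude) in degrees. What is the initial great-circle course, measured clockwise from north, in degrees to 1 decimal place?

Δλ = 164.457° = 2.8703 rad.
y = sin Δλ · cos φ₂ = (0.2680)(0.5793) = 0.1552
x = cos φ₁ sin φ₂ − sin φ₁ cos φ₂ cos Δλ = (0.6977)(-0.8151) − (-0.7164)(0.5793)(-0.9634) = -0.9685
θ = atan2(y, x) = 170.89°, so the bearing is 170.9°.

170.9°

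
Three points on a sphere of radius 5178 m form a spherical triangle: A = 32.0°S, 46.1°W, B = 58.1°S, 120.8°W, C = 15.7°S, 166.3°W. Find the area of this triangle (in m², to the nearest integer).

8170408 m²

Side lengths (central angles): a = 0.9443, b = 1.8414, c = 0.9666 rad; semiperimeter s = 1.8761.
By l'Huilier's theorem, tan(E/4) = √[tan(s/2) tan((s−a)/2) tan((s−b)/2) tan((s−c)/2)], giving spherical excess E = 0.3047 rad.
Area = E·R² = 0.3047 × (5178)² ≈ 8170408 m².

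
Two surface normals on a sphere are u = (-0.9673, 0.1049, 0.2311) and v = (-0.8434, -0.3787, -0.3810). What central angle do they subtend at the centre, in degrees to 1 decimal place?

u·v = 0.6880; |u| = 1.0000, |v| = 0.9999.
cos θ = (u·v)/(|u||v|) = 0.6881, so θ = 46.5°.

46.5°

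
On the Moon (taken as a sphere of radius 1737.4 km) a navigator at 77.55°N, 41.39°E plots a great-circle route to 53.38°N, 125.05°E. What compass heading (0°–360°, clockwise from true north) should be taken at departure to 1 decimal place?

Δλ = 83.660° = 1.4601 rad.
y = sin Δλ · cos φ₂ = (0.9939)(0.5965) = 0.5929
x = cos φ₁ sin φ₂ − sin φ₁ cos φ₂ cos Δλ = (0.2156)(0.8026) − (0.9765)(0.5965)(0.1104) = 0.1087
θ = atan2(y, x) = 79.61°, so the bearing is 79.6°.

79.6°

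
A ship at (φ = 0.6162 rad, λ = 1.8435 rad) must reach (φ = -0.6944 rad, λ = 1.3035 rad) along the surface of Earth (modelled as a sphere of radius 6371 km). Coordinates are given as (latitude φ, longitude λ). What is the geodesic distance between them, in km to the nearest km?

8932 km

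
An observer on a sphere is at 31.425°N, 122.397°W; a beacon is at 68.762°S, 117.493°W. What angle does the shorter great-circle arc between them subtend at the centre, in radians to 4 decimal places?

In radians: φ₁ = 0.5485, φ₂ = -1.2001, Δλ = 4.904° = 0.0856 rad.
cos c = sin φ₁ sin φ₂ + cos φ₁ cos φ₂ cos Δλ = (0.5214)(-0.9321) + (0.8533)(0.3622)(0.9963) = -0.17799,
so c = arccos(-0.17799) = 1.74974 rad.
So the angular separation is 1.7497 rad.

1.7497 rad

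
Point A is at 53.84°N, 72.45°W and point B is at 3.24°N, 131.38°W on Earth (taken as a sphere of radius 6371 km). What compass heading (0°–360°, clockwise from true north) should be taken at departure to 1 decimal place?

245.9°

Δλ = -58.930° = -1.0285 rad.
y = sin Δλ · cos φ₂ = (-0.8565)(0.9984) = -0.8552
x = cos φ₁ sin φ₂ − sin φ₁ cos φ₂ cos Δλ = (0.5900)(0.0565) − (0.8074)(0.9984)(0.5161) = -0.3827
θ = atan2(y, x) = -114.11°; adding 360° gives 245.9°.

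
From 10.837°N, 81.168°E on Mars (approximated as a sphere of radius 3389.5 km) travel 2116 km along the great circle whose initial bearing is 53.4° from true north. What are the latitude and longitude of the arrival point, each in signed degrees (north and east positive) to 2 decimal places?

Angular distance δ = d/R = 2116/3389.5 = 0.62428 rad; initial bearing θ = 0.9320 rad.
sin φ₂ = sin φ₁ cos δ + cos φ₁ sin δ cos θ = (0.1880)(0.8114) + (0.9822)(0.5845)(0.5962) = 0.4948, so φ₂ = 29.66°.
Δλ = atan2(sin θ sin δ cos φ₁, cos δ − sin φ₁ sin φ₂) = atan2(0.4609, 0.7183) = 32.684°.
λ₂ = 81.168° + 32.684° = 113.85°.

29.66°, 113.85°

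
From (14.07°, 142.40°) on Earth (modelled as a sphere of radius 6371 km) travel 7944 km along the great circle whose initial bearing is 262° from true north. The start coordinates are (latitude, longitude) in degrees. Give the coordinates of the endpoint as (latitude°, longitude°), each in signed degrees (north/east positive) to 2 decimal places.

Angular distance δ = d/R = 7944/6371 = 1.24690 rad; initial bearing θ = 4.5728 rad.
sin φ₂ = sin φ₁ cos δ + cos φ₁ sin δ cos θ = (0.2431)(0.3183) + (0.9700)(0.9480)(-0.1392) = -0.0506, so φ₂ = -2.90°.
Δλ = atan2(sin θ sin δ cos φ₁, cos δ − sin φ₁ sin φ₂) = atan2(-0.9106, 0.3306) = -70.048°.
λ₂ = 142.400° − 70.048° = 72.35°.

-2.90°, 72.35°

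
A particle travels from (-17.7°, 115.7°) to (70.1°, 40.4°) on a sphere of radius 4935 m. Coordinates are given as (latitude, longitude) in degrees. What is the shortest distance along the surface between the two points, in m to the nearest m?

With latitudes φ₁ = -17.700°, φ₂ = 70.100° and longitude difference Δλ = -75.300°:
cos c = sin φ₁ sin φ₂ + cos φ₁ cos φ₂ cos Δλ = (-0.3040)(0.9403) + (0.9527)(0.3404)(0.2538) = -0.20359,
so c = arccos(-0.20359) = 1.77582 rad.
Distance = R·c = 4935 × 1.7758 ≈ 8764 m.

8764 m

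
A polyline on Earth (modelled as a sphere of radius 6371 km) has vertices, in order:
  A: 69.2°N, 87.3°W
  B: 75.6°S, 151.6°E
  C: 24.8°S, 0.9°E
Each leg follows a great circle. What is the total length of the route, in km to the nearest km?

Leg A→B: central angle 2.8275 rad, distance 18013.9 km.
Leg B→C: central angle 1.3598 rad, distance 8663.5 km.
Total: 18013.9 + 8663.5 ≈ 26677 km.

26677 km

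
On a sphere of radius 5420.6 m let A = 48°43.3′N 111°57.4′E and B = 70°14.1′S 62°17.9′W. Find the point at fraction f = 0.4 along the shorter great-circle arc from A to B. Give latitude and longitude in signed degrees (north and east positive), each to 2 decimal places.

-14.46°, 107.11°

Central angle δ = 2.7631 rad. Interpolating on the sphere with fraction f = 0.4:
P = [sin((1−f)δ)·A + sin(fδ)·B] / sin δ = 2.6958·A + 2.4180·B in Cartesian coordinates,
giving P = (-0.2849, 0.9255, -0.2496), i.e. latitude -14.46°, longitude 107.11°.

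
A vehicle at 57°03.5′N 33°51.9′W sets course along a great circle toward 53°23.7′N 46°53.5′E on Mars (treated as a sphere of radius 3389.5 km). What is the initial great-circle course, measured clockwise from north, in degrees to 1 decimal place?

With φ₁ = 0.9959, φ₂ = 0.9319, Δλ = 1.4095 rad, the forward-azimuth formula gives
θ = atan2( sin Δλ cos φ₂ , cos φ₁ sin φ₂ − sin φ₁ cos φ₂ cos Δλ ) = atan2(0.5886, 0.3561) = 58.82°.
So the initial bearing is 58.8°.

58.8°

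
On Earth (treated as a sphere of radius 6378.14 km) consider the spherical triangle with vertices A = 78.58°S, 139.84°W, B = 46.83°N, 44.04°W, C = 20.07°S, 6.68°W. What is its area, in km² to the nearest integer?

Side lengths (central angles): a = 1.3073, b = 1.3601, c = 2.3870 rad; semiperimeter s = 2.5272.
By l'Huilier's theorem, tan(E/4) = √[tan(s/2) tan((s−a)/2) tan((s−b)/2) tan((s−c)/2)], giving spherical excess E = 1.2371 rad.
Area = E·R² = 1.2371 × (6378.14)² ≈ 50324697 km².

50324697 km²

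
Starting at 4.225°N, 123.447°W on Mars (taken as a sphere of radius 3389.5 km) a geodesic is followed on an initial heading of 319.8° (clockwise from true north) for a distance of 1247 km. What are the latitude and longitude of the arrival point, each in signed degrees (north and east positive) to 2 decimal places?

Angular distance δ = d/R = 1247/3389.5 = 0.36790 rad; initial bearing θ = 5.5816 rad.
sin φ₂ = sin φ₁ cos δ + cos φ₁ sin δ cos θ = (0.0737)(0.9331) + (0.9973)(0.3597)(0.7638) = 0.3427, so φ₂ = 20.04°.
Δλ = atan2(sin θ sin δ cos φ₁, cos δ − sin φ₁ sin φ₂) = atan2(-0.2315, 0.9078) = -14.306°.
λ₂ = -123.447° − 14.306° = -137.75°.

20.04°, -137.75°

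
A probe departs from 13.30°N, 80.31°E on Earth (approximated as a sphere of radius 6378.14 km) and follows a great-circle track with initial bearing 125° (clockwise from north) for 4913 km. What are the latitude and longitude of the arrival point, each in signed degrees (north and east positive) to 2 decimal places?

-12.92°, 116.13°

Angular distance δ = d/R = 4913/6378.14 = 0.77029 rad; initial bearing θ = 2.1817 rad.
sin φ₂ = sin φ₁ cos δ + cos φ₁ sin δ cos θ = (0.2300)(0.7177) + (0.9732)(0.6963)(-0.5736) = -0.2236, so φ₂ = -12.92°.
Δλ = atan2(sin θ sin δ cos φ₁, cos δ − sin φ₁ sin φ₂) = atan2(0.5551, 0.7691) = 35.819°.
λ₂ = 80.310° + 35.819° = 116.13°.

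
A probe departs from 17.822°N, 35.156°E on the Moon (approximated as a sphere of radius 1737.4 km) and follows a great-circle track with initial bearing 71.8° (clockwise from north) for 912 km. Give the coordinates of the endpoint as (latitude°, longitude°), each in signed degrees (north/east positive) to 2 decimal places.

Angular distance δ = d/R = 912/1737.4 = 0.52492 rad; initial bearing θ = 1.2531 rad.
sin φ₂ = sin φ₁ cos δ + cos φ₁ sin δ cos θ = (0.3061)(0.8654) + (0.9520)(0.5011)(0.3123) = 0.4139, so φ₂ = 24.45°.
Δλ = atan2(sin θ sin δ cos φ₁, cos δ − sin φ₁ sin φ₂) = atan2(0.4532, 0.7387) = 31.531°.
λ₂ = 35.156° + 31.531° = 66.69°.

24.45°, 66.69°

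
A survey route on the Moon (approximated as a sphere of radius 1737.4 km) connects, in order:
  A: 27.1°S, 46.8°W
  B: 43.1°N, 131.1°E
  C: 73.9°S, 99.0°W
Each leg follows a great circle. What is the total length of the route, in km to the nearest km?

9272 km

Leg A→B: central angle 2.8608 rad, distance 4970.3 km.
Leg B→C: central angle 2.4757 rad, distance 4301.3 km.
Total: 4970.3 + 4301.3 ≈ 9272 km.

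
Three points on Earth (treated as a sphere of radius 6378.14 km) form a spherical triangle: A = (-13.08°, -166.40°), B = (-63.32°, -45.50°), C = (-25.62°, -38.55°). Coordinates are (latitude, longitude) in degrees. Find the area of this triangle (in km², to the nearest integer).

26438272 km²

Side lengths (central angles): a = 0.6628, b = 2.0276, c = 1.5932 rad; semiperimeter s = 2.1418.
By l'Huilier's theorem, tan(E/4) = √[tan(s/2) tan((s−a)/2) tan((s−b)/2) tan((s−c)/2)], giving spherical excess E = 0.6499 rad.
Area = E·R² = 0.6499 × (6378.14)² ≈ 26438272 km².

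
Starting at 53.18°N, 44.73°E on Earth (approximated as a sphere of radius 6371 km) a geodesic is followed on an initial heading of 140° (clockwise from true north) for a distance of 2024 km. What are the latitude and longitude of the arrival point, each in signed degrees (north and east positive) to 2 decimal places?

38.10°, 59.51°

Angular distance δ = d/R = 2024/6371 = 0.31769 rad; initial bearing θ = 2.4435 rad.
sin φ₂ = sin φ₁ cos δ + cos φ₁ sin δ cos θ = (0.8005)(0.9500) + (0.5993)(0.3124)(-0.7660) = 0.6171, so φ₂ = 38.10°.
Δλ = atan2(sin θ sin δ cos φ₁, cos δ − sin φ₁ sin φ₂) = atan2(0.1203, 0.4560) = 14.783°.
λ₂ = 44.730° + 14.783° = 59.51°.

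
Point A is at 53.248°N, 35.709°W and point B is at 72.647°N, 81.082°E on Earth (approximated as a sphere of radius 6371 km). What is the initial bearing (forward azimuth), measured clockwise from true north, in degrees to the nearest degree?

21°

With φ₁ = 0.9294, φ₂ = 1.2679, Δλ = 2.0384 rad, the forward-azimuth formula gives
θ = atan2( sin Δλ cos φ₂ , cos φ₁ sin φ₂ − sin φ₁ cos φ₂ cos Δλ ) = atan2(0.2662, 0.6788) = 21.42°.
So the initial bearing is 21°.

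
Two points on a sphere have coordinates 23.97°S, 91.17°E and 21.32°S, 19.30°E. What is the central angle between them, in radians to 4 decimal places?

1.1455 rad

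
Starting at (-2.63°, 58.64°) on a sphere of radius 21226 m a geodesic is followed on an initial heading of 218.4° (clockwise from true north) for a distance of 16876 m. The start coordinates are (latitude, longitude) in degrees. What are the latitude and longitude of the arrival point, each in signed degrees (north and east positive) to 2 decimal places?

Angular distance δ = d/R = 16876/21226 = 0.79506 rad; initial bearing θ = 3.8118 rad.
sin φ₂ = sin φ₁ cos δ + cos φ₁ sin δ cos θ = (-0.0459)(0.7002) + (0.9989)(0.7139)(-0.7837) = -0.5910, so φ₂ = -36.23°.
Δλ = atan2(sin θ sin δ cos φ₁, cos δ − sin φ₁ sin φ₂) = atan2(-0.4430, 0.6731) = -33.349°.
λ₂ = 58.640° − 33.349° = 25.29°.

-36.23°, 25.29°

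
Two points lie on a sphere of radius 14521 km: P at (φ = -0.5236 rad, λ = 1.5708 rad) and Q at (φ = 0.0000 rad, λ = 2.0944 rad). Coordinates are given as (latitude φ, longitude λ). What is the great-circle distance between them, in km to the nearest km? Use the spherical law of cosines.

With latitudes φ₁ = -30.000°, φ₂ = 0.000° and longitude difference Δλ = 30.000°:
cos c = sin φ₁ sin φ₂ + cos φ₁ cos φ₂ cos Δλ = (-0.5000)(0.0000) + (0.8660)(1.0000)(0.8660) = 0.75000,
so c = arccos(0.75000) = 0.72274 rad.
Distance = R·c = 14521 × 0.7227 ≈ 10495 km.

10495 km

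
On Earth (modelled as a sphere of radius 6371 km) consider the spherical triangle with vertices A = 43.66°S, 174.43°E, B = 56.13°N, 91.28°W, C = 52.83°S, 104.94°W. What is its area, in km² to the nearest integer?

Side lengths (central angles): a = 1.9118, b = 0.9004, c = 2.2185 rad; semiperimeter s = 2.5154.
By l'Huilier's theorem, tan(E/4) = √[tan(s/2) tan((s−a)/2) tan((s−b)/2) tan((s−c)/2)], giving spherical excess E = 1.4792 rad.
Area = E·R² = 1.4792 × (6371)² ≈ 60039440 km².

60039440 km²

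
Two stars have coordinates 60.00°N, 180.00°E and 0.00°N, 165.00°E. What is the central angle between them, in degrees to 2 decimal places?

61.12°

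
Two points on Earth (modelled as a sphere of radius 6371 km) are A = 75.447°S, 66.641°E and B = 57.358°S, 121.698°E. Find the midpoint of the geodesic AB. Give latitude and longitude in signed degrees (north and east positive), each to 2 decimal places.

The central angle between A and B is δ = 0.4676 rad.
With f = 0.5, the slerp weights are sin((1−f)δ)/sin δ = 0.5140 and sin(fδ)/sin δ = 0.5140.
Weighted sum of the unit vectors: (0.5140)·(0.0996,0.2307,-0.9679) + (0.5140)·(-0.2834,0.4589,-0.8421) = (-0.0945, 0.3544, -0.9303).
Converting back: φ = atan2(z, √(x²+y²)) = -68.48°, λ = atan2(y, x) = 104.92°.

-68.48°, 104.92°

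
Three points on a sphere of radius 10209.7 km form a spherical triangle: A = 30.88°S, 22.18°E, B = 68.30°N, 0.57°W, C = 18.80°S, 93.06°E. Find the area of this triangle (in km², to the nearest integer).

Side lengths (central angles): a = 1.8982, b = 1.1246, c = 1.7561 rad; semiperimeter s = 2.3895.
By l'Huilier's theorem, tan(E/4) = √[tan(s/2) tan((s−a)/2) tan((s−b)/2) tan((s−c)/2)], giving spherical excess E = 1.4891 rad.
Area = E·R² = 1.4891 × (10209.7)² ≈ 155216653 km².

155216653 km²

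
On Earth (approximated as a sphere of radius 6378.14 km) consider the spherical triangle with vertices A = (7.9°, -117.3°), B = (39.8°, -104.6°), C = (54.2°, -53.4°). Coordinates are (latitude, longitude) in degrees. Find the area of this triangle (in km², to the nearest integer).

Side lengths (central angles): a = 0.6422, b = 1.1957, c = 0.5911 rad; semiperimeter s = 1.2145.
By l'Huilier's theorem, tan(E/4) = √[tan(s/2) tan((s−a)/2) tan((s−b)/2) tan((s−c)/2)], giving spherical excess E = 0.0995 rad.
Area = E·R² = 0.0995 × (6378.14)² ≈ 4047272 km².

4047272 km²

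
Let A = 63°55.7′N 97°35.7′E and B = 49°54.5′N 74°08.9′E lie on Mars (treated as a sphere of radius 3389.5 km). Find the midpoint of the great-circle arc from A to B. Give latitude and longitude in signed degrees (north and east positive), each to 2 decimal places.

57.45°, 83.63°

The central angle between A and B is δ = 0.3275 rad.
With f = 0.5, the slerp weights are sin((1−f)δ)/sin δ = 0.5068 and sin(fδ)/sin δ = 0.5068.
Weighted sum of the unit vectors: (0.5068)·(-0.0581,0.4356,0.8982) + (0.5068)·(0.1759,0.6195,0.7650) = (0.0597, 0.5347, 0.8429).
Converting back: φ = atan2(z, √(x²+y²)) = 57.45°, λ = atan2(y, x) = 83.63°.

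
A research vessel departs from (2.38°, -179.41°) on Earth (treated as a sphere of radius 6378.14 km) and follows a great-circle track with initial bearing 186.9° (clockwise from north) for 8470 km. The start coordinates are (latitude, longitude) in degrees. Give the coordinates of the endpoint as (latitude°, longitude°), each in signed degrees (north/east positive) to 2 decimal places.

-72.33°, 158.00°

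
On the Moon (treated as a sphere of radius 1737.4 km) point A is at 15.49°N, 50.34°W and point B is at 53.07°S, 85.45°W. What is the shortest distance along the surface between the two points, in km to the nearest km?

2272 km

With latitudes φ₁ = 15.490°, φ₂ = -53.070° and longitude difference Δλ = -35.110°:
Haversine: a = sin²(Δφ/2) + cos φ₁ cos φ₂ sin²(Δλ/2) = 0.3172 + (0.9637)(0.6008)(0.0910) = 0.36991.
Central angle c = 2·arcsin(√a) = 1.30759 rad.
Distance = R·c = 1737.4 × 1.3076 ≈ 2272 km.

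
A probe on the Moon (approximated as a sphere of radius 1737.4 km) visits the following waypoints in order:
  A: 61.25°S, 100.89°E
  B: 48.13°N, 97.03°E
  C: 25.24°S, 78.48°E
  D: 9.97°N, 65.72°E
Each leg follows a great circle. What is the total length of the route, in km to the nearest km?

6732 km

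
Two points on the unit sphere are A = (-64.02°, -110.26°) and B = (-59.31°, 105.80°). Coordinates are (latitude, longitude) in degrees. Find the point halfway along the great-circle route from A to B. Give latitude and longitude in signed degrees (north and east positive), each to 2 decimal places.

The central angle between A and B is δ = 0.9369 rad.
With f = 0.5, the slerp weights are sin((1−f)δ)/sin δ = 0.5604 and sin(fδ)/sin δ = 0.5604.
Weighted sum of the unit vectors: (0.5604)·(-0.1517,-0.4110,-0.8989) + (0.5604)·(-0.1390,0.4911,-0.8599) = (-0.1629, 0.0449, -0.9856).
Converting back: φ = atan2(z, √(x²+y²)) = -80.27°, λ = atan2(y, x) = 164.58°.

-80.27°, 164.58°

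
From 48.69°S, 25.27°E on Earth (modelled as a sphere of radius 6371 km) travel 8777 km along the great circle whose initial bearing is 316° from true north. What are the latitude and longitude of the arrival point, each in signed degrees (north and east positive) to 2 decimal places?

Angular distance δ = d/R = 8777/6371 = 1.37765 rad; initial bearing θ = 5.5152 rad.
sin φ₂ = sin φ₁ cos δ + cos φ₁ sin δ cos θ = (-0.7511)(0.1919) + (0.6601)(0.9814)(0.7193) = 0.3218, so φ₂ = 18.77°.
Δλ = atan2(sin θ sin δ cos φ₁, cos δ − sin φ₁ sin φ₂) = atan2(-0.4500, 0.4337) = -46.059°.
λ₂ = 25.270° − 46.059° = -20.79°.

18.77°, -20.79°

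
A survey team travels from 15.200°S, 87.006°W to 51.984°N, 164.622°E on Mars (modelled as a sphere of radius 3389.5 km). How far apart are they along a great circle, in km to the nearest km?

With latitudes φ₁ = -15.200°, φ₂ = 51.984° and longitude difference Δλ = -108.372°:
Haversine: a = sin²(Δφ/2) + cos φ₁ cos φ₂ sin²(Δλ/2) = 0.3061 + (0.9650)(0.6159)(0.6576) = 0.69694.
Central angle c = 2·arcsin(√a) = 1.97565 rad.
Distance = R·c = 3389.5 × 1.9757 ≈ 6696 km.

6696 km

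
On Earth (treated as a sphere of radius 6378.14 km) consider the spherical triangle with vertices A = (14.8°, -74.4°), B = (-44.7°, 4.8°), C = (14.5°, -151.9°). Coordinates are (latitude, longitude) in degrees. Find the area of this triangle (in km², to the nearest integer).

Side lengths (central angles): a = 2.5118, b = 1.3010, c = 1.6217 rad; semiperimeter s = 2.7173.
By l'Huilier's theorem, tan(E/4) = √[tan(s/2) tan((s−a)/2) tan((s−b)/2) tan((s−c)/2)], giving spherical excess E = 1.8546 rad.
Area = E·R² = 1.8546 × (6378.14)² ≈ 75444710 km².

75444710 km²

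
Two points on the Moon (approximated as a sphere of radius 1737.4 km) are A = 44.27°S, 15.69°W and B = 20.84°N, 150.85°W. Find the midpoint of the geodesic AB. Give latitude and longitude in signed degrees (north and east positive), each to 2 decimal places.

The central angle between A and B is δ = 2.3787 rad.
With f = 0.5, the slerp weights are sin((1−f)δ)/sin δ = 1.3432 and sin(fδ)/sin δ = 1.3432.
Weighted sum of the unit vectors: (1.3432)·(0.6894,-0.1936,-0.6980) + (1.3432)·(-0.8162,-0.4552,0.3558) = (-0.1704, -0.8716, -0.4597).
Converting back: φ = atan2(z, √(x²+y²)) = -27.37°, λ = atan2(y, x) = -101.06°.

-27.37°, -101.06°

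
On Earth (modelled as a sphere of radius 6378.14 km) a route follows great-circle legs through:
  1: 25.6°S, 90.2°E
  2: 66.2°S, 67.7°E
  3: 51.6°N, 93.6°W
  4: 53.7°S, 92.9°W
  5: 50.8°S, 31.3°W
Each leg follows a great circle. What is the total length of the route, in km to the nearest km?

38690 km

Leg 1→2: central angle 0.7502 rad, distance 4784.7 km.
Leg 2→3: central angle 2.8387 rad, distance 18105.6 km.
Leg 3→4: central angle 1.8379 rad, distance 11722.1 km.
Leg 4→5: central angle 0.6393 rad, distance 4077.5 km.
Total: 4784.7 + 18105.6 + 11722.1 + 4077.5 ≈ 38690 km.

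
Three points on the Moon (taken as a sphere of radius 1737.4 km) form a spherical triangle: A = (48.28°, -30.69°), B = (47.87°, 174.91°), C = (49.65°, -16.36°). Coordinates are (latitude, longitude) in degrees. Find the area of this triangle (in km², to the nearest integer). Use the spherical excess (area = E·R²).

Side lengths (central angles): a = 1.4311, b = 0.1657, c = 1.4193 rad; semiperimeter s = 1.5080.
By l'Huilier's theorem, tan(E/4) = √[tan(s/2) tan((s−a)/2) tan((s−b)/2) tan((s−c)/2)], giving spherical excess E = 0.1427 rad.
Area = E·R² = 0.1427 × (1737.4)² ≈ 430836 km².

430836 km²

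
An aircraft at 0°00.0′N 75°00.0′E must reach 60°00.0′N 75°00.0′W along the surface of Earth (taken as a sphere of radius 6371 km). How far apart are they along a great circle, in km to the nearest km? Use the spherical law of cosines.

Let φ₁ = 0.0000 rad, φ₂ = 1.0472 rad, and Δλ = -2.6180 rad.
cos c = sin φ₁ sin φ₂ + cos φ₁ cos φ₂ cos Δλ = (0.0000)(0.8660) + (1.0000)(0.5000)(-0.8660) = -0.43301,
so c = arccos(-0.43301) = 2.01863 rad.
Distance = R·c = 6371 × 2.0186 ≈ 12861 km.

12861 km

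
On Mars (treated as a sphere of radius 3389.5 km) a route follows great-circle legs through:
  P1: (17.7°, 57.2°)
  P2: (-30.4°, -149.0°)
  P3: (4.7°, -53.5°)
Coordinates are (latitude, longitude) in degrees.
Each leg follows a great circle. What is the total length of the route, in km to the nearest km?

Leg P1→P2: central angle 2.6706 rad, distance 9052.0 km.
Leg P2→P3: central angle 1.6950 rad, distance 5745.1 km.
Total: 9052.0 + 5745.1 ≈ 14797 km.

14797 km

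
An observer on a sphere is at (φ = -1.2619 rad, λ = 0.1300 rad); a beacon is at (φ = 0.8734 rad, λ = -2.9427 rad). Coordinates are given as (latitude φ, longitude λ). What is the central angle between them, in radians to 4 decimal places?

2.7519 rad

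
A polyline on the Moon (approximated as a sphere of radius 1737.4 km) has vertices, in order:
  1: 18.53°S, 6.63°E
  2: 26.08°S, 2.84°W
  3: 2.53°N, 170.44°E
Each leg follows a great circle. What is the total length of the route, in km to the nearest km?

Leg 1→2: central angle 0.2017 rad, distance 350.5 km.
Leg 2→3: central angle 2.7154 rad, distance 4717.7 km.
Total: 350.5 + 4717.7 ≈ 5068 km.

5068 km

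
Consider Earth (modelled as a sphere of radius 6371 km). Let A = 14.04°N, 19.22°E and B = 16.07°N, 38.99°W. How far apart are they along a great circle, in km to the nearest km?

6234 km

In radians: φ₁ = 0.2450, φ₂ = 0.2805, Δλ = -58.210° = -1.0160 rad.
cos c = sin φ₁ sin φ₂ + cos φ₁ cos φ₂ cos Δλ = (0.2426)(0.2768) + (0.9701)(0.9609)(0.5268) = 0.55825,
so c = arccos(0.55825) = 0.97852 rad.
Distance = R·c = 6371 × 0.9785 ≈ 6234 km.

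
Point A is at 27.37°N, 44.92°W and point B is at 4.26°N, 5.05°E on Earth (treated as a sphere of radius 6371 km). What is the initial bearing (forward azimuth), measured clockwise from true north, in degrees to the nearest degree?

107°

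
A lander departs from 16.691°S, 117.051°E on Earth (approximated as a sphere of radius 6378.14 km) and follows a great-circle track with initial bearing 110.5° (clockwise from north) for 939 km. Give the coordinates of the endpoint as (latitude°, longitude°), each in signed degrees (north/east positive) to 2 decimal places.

Angular distance δ = d/R = 939/6378.14 = 0.14722 rad; initial bearing θ = 1.9286 rad.
sin φ₂ = sin φ₁ cos δ + cos φ₁ sin δ cos θ = (-0.2872)(0.9892) + (0.9579)(0.1467)(-0.3502) = -0.3333, so φ₂ = -19.47°.
Δλ = atan2(sin θ sin δ cos φ₁, cos δ − sin φ₁ sin φ₂) = atan2(0.1316, 0.8935) = 8.380°.
λ₂ = 117.051° + 8.380° = 125.43°.

-19.47°, 125.43°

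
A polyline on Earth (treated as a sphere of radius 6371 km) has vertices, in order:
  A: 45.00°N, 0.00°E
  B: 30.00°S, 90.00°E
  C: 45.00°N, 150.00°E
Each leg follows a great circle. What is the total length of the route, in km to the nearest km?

Leg A→B: central angle 1.9322 rad, distance 12309.8 km.
Leg B→C: central angle 1.6182 rad, distance 10309.4 km.
Total: 12309.8 + 10309.4 ≈ 22619 km.

22619 km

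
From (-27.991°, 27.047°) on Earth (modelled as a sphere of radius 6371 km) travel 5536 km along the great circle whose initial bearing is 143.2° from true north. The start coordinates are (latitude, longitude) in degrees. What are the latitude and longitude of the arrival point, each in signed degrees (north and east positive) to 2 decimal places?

-57.45°, 85.29°

Angular distance δ = d/R = 5536/6371 = 0.86894 rad; initial bearing θ = 2.4993 rad.
sin φ₂ = sin φ₁ cos δ + cos φ₁ sin δ cos θ = (-0.4693)(0.6456) + (0.8830)(0.7636)(-0.8007) = -0.8430, so φ₂ = -57.45°.
Δλ = atan2(sin θ sin δ cos φ₁, cos δ − sin φ₁ sin φ₂) = atan2(0.4039, 0.2500) = 58.245°.
λ₂ = 27.047° + 58.245° = 85.29°.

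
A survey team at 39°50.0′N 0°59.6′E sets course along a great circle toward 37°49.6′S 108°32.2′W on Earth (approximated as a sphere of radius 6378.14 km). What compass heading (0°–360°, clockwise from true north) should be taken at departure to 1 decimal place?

With φ₁ = 0.6952, φ₂ = -0.6602, Δλ = -1.9117 rad, the forward-azimuth formula gives
θ = atan2( sin Δλ cos φ₂ , cos φ₁ sin φ₂ − sin φ₁ cos φ₂ cos Δλ ) = atan2(-0.7444, -0.3018) = -112.07°.
Adding 360° brings this into [0°, 360°): 247.9°.

247.9°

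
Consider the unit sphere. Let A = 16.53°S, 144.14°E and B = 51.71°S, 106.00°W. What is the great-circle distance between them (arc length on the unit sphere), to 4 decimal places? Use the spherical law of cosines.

In radians: φ₁ = -0.2885, φ₂ = -0.9025, Δλ = 109.860° = 1.9174 rad.
cos c = sin φ₁ sin φ₂ + cos φ₁ cos φ₂ cos Δλ = (-0.2845)(-0.7849) + (0.9587)(0.6196)(-0.3397) = 0.02151,
so c = arccos(0.02151) = 1.54929 rad.
On the unit sphere the arc length equals the central angle: 1.5493.

1.5493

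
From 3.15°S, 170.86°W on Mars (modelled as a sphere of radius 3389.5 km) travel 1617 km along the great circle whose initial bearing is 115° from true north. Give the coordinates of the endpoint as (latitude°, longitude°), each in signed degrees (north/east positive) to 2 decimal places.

-14.04°, -145.46°

Angular distance δ = d/R = 1617/3389.5 = 0.47706 rad; initial bearing θ = 2.0071 rad.
sin φ₂ = sin φ₁ cos δ + cos φ₁ sin δ cos θ = (-0.0550)(0.8883) + (0.9985)(0.4592)(-0.4226) = -0.2426, so φ₂ = -14.04°.
Δλ = atan2(sin θ sin δ cos φ₁, cos δ − sin φ₁ sin φ₂) = atan2(0.4155, 0.8750) = 25.402°.
λ₂ = -170.860° + 25.402° = -145.46°.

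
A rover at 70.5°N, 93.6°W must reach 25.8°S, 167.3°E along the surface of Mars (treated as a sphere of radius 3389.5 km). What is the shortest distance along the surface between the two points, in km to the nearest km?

Let φ₁ = 1.2305 rad, φ₂ = -0.4503 rad, and Δλ = -1.7296 rad.
cos c = sin φ₁ sin φ₂ + cos φ₁ cos φ₂ cos Δλ = (0.9426)(-0.4352) + (0.3338)(0.9003)(-0.1582) = -0.45780,
so c = arccos(-0.45780) = 2.04631 rad.
Distance = R·c = 3389.5 × 2.0463 ≈ 6936 km.

6936 km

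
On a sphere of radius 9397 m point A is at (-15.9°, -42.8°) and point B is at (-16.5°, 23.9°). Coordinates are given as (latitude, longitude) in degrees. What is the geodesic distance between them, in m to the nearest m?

Let φ₁ = -0.2775 rad, φ₂ = -0.2880 rad, and Δλ = 1.1641 rad.
cos c = sin φ₁ sin φ₂ + cos φ₁ cos φ₂ cos Δλ = (-0.2740)(-0.2840) + (0.9617)(0.9588)(0.3955) = 0.44256,
so c = arccos(0.44256) = 1.11235 rad.
Distance = R·c = 9397 × 1.1123 ≈ 10453 m.

10453 m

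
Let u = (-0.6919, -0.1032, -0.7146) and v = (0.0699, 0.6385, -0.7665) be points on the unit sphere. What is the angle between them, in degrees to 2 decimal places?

64.31°

u·v = 0.4335; |u| = 1.0000, |v| = 1.0000.
cos θ = (u·v)/(|u||v|) = 0.4335, so θ = 64.31°.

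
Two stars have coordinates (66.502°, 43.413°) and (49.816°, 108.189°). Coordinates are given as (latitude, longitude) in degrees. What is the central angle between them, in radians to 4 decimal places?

0.6262 rad

In radians: φ₁ = 1.1607, φ₂ = 0.8695, Δλ = 64.776° = 1.1306 rad.
cos c = sin φ₁ sin φ₂ + cos φ₁ cos φ₂ cos Δλ = (0.9171)(0.7640) + (0.3987)(0.6452)(0.4262) = 0.81026,
so c = arccos(0.81026) = 0.62620 rad.
So the angular separation is 0.6262 rad.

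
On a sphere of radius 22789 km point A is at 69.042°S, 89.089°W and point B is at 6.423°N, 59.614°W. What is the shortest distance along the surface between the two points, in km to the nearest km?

With latitudes φ₁ = -69.042°, φ₂ = 6.423° and longitude difference Δλ = 29.475°:
cos c = sin φ₁ sin φ₂ + cos φ₁ cos φ₂ cos Δλ = (-0.9338)(0.1119) + (0.3577)(0.9937)(0.8706) = 0.20497,
so c = arccos(0.20497) = 1.36437 rad.
Distance = R·c = 22789 × 1.3644 ≈ 31093 km.

31093 km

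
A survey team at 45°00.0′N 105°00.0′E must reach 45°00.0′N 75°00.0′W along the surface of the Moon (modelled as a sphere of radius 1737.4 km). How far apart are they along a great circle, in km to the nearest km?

2729 km

With latitudes φ₁ = 45.000°, φ₂ = 45.000° and longitude difference Δλ = -180.000°:
Haversine: a = sin²(Δφ/2) + cos φ₁ cos φ₂ sin²(Δλ/2) = 0.0000 + (0.7071)(0.7071)(1.0000) = 0.50000.
Central angle c = 2·arcsin(√a) = 1.57080 rad.
Distance = R·c = 1737.4 × 1.5708 ≈ 2729 km.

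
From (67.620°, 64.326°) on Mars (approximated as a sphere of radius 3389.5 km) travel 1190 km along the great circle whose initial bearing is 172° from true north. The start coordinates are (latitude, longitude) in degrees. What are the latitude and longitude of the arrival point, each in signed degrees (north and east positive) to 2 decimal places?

Angular distance δ = d/R = 1190/3389.5 = 0.35108 rad; initial bearing θ = 3.0020 rad.
sin φ₂ = sin φ₁ cos δ + cos φ₁ sin δ cos θ = (0.9247)(0.9390) + (0.3807)(0.3439)(-0.9903) = 0.7386, so φ₂ = 47.61°.
Δλ = atan2(sin θ sin δ cos φ₁, cos δ − sin φ₁ sin φ₂) = atan2(0.0182, 0.2560) = 4.071°.
λ₂ = 64.326° + 4.071° = 68.40°.

47.61°, 68.40°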